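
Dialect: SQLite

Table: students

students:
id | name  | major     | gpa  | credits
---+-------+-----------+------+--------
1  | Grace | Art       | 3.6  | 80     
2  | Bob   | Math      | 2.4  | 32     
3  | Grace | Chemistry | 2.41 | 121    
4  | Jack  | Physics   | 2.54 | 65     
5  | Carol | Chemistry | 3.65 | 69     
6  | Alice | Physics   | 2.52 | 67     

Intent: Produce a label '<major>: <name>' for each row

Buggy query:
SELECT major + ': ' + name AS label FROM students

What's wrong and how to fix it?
Bug: '+' is numeric addition; on text columns SQLite converts them to 0 instead of concatenating

Fix: Replace + with || to concatenate text

Corrected query:
SELECT major || ': ' || name AS label FROM students

Result:
label           
----------------
Art: Grace      
Math: Bob       
Chemistry: Grace
Physics: Jack   
Chemistry: Carol
Physics: Alice  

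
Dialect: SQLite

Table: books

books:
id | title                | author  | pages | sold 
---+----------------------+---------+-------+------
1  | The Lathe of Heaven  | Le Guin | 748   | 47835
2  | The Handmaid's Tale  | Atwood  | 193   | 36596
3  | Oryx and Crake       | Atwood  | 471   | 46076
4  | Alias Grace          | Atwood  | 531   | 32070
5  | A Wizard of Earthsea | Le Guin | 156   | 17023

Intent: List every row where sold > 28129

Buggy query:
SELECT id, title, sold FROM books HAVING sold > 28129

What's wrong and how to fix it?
Bug: This is a non-aggregate query (no GROUP BY, no aggregates), so in SQLite the HAVING clause is invalid here; a row-level condition belongs in WHERE

Fix: Use WHERE for row-level filtering

Corrected query:
SELECT id, title, sold FROM books WHERE sold > 28129

Result:
id | title               | sold 
---+---------------------+------
1  | The Lathe of Heaven | 47835
2  | The Handmaid's Tale | 36596
3  | Oryx and Crake      | 46076
4  | Alias Grace         | 32070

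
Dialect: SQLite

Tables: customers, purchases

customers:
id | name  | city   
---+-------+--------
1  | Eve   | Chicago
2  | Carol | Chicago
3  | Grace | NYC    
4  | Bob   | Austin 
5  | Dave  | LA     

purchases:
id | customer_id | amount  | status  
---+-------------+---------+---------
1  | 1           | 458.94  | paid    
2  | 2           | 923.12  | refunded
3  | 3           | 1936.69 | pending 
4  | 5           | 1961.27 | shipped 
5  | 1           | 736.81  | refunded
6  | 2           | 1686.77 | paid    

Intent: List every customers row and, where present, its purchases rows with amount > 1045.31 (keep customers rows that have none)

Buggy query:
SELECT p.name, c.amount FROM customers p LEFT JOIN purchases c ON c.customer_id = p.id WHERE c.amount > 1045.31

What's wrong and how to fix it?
Bug: A WHERE condition on the right-hand table after LEFT JOIN drops unmatched parents

Fix: Move the right-table condition into the ON clause so unmatched parents are kept

Corrected query:
SELECT p.name, c.amount FROM customers p LEFT JOIN purchases c ON c.customer_id = p.id AND c.amount > 1045.31

Result:
name  | amount 
------+--------
Eve   | NULL   
Carol | 1686.77
Grace | 1936.69
Bob   | NULL   
Dave  | 1961.27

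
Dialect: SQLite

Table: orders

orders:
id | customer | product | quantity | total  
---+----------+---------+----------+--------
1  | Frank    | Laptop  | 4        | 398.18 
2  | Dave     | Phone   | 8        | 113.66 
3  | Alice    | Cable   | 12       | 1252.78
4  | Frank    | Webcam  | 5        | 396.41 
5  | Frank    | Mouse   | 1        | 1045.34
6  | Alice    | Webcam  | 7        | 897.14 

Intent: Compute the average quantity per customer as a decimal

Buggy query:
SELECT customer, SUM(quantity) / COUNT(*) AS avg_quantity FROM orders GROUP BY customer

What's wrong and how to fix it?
Bug: Both operands are integers, so '/' performs integer division and truncates

Fix: Multiply by 1.0 (or CAST to REAL) to force floating-point division

Corrected query:
SELECT customer, SUM(quantity) * 1.0 / COUNT(*) AS avg_quantity FROM orders GROUP BY customer

Result:
customer | avg_quantity
---------+-------------
Alice    | 9.5         
Dave     | 8           
Frank    | 3.333333    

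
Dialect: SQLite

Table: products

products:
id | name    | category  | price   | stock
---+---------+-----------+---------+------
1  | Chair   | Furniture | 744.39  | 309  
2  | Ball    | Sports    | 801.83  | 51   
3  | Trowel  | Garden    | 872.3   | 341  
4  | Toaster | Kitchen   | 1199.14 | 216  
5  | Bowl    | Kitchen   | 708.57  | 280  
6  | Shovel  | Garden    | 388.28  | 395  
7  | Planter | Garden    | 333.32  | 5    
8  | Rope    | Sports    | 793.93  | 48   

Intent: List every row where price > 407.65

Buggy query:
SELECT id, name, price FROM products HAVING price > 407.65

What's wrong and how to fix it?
Bug: HAVING filters the output of aggregation, but this query has no GROUP BY and no aggregate functions, so SQLite rejects it (HAVING clause on a non-aggregate query); the condition here is per row

Fix: Use WHERE for row-level filtering

Corrected query:
SELECT id, name, price FROM products WHERE price > 407.65

Result:
id | name    | price  
---+---------+--------
1  | Chair   | 744.39 
2  | Ball    | 801.83 
3  | Trowel  | 872.3  
4  | Toaster | 1199.14
5  | Bowl    | 708.57 
8  | Rope    | 793.93 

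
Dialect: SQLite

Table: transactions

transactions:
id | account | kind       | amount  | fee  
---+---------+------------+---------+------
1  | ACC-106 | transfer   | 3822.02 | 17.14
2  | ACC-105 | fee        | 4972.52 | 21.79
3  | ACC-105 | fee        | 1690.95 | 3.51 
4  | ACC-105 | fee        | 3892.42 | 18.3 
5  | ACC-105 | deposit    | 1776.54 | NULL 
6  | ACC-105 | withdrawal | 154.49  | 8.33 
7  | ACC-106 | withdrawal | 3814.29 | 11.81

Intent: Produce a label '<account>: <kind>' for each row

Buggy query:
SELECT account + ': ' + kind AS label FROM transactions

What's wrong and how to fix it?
Bug: '+' is numeric addition; on text columns SQLite converts them to 0 instead of concatenating

Fix: Use the || operator for string concatenation

Corrected query:
SELECT account || ': ' || kind AS label FROM transactions

Result:
label              
-------------------
ACC-106: transfer  
ACC-105: fee       
ACC-105: fee       
ACC-105: fee       
ACC-105: deposit   
ACC-105: withdrawal
ACC-106: withdrawal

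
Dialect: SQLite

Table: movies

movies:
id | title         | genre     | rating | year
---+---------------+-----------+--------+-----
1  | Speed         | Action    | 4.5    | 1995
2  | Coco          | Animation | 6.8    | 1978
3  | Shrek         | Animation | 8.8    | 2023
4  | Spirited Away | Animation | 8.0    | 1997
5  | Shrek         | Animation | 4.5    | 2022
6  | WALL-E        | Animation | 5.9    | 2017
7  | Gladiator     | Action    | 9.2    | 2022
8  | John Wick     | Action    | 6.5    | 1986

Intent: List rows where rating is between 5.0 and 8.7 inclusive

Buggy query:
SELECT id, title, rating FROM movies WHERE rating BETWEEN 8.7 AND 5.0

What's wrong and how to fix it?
Bug: BETWEEN expects the lower bound first; with 8.7 AND 5.0 the range is empty

Fix: Write BETWEEN 5.0 AND 8.7

Corrected query:
SELECT id, title, rating FROM movies WHERE rating BETWEEN 5.0 AND 8.7

Result:
id | title         | rating
---+---------------+-------
2  | Coco          | 6.8   
4  | Spirited Away | 8     
6  | WALL-E        | 5.9   
8  | John Wick     | 6.5   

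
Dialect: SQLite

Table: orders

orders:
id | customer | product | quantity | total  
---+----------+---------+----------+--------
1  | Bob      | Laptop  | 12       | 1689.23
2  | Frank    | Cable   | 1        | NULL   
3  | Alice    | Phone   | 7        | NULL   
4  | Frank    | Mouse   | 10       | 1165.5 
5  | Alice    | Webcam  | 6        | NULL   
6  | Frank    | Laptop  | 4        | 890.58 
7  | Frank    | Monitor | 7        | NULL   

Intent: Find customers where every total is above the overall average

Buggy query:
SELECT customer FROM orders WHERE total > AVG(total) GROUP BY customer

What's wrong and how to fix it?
Bug: WHERE evaluates per row before aggregation, so AVG() is unavailable

Fix: Compute the overall average in a scalar subquery and compare each group's MIN against it in HAVING

Corrected query:
SELECT customer FROM orders GROUP BY customer HAVING MIN(total) > (SELECT AVG(total) FROM orders)

Result:
customer
--------
Bob     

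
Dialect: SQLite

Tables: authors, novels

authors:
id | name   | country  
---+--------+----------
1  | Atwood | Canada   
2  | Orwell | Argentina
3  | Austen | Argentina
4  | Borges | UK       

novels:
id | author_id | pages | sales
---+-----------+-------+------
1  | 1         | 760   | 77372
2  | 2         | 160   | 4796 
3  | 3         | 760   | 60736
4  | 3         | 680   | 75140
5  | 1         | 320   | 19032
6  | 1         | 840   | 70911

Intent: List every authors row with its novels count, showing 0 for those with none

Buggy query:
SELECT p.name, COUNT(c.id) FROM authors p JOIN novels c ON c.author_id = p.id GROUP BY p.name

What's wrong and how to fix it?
Bug: An inner join excludes parents with zero children

Fix: Switch to LEFT JOIN to retain unmatched parent rows

Corrected query:
SELECT p.name, COUNT(c.id) FROM authors p LEFT JOIN novels c ON c.author_id = p.id GROUP BY p.name

Result:
name   | COUNT(c.id)
-------+------------
Atwood | 3          
Austen | 2          
Borges | 0          
Orwell | 1          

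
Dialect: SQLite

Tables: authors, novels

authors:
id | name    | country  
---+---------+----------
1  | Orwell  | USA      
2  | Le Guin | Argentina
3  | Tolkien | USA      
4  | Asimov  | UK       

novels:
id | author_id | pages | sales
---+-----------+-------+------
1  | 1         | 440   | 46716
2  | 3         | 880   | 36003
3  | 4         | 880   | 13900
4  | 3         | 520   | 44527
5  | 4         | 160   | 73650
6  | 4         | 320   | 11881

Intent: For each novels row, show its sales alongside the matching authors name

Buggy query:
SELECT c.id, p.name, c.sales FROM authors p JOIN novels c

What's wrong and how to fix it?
Bug: JOIN with no ON clause produces a cartesian product; every novels row pairs with every authors row

Fix: Add ON c.author_id = p.id to the JOIN

Corrected query:
SELECT c.id, p.name, c.sales FROM authors p JOIN novels c ON c.author_id = p.id

Result:
id | name    | sales
---+---------+------
1  | Orwell  | 46716
2  | Tolkien | 36003
3  | Asimov  | 13900
4  | Tolkien | 44527
5  | Asimov  | 73650
6  | Asimov  | 11881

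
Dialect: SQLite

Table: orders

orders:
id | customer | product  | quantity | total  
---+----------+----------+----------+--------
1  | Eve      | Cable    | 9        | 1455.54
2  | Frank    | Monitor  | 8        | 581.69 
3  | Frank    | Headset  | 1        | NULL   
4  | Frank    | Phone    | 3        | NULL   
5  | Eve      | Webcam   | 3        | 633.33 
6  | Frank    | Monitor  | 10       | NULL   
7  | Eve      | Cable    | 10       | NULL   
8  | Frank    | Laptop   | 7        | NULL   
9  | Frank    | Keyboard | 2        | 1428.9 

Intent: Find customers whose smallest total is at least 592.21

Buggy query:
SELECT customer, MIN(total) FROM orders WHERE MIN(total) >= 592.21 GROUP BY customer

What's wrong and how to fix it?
Bug: MIN() in WHERE is a misuse of aggregate

Fix: Use HAVING for the per-group MIN condition

Corrected query:
SELECT customer, MIN(total) FROM orders GROUP BY customer HAVING MIN(total) >= 592.21

Result:
customer | MIN(total)
---------+-----------
Eve      | 633.33    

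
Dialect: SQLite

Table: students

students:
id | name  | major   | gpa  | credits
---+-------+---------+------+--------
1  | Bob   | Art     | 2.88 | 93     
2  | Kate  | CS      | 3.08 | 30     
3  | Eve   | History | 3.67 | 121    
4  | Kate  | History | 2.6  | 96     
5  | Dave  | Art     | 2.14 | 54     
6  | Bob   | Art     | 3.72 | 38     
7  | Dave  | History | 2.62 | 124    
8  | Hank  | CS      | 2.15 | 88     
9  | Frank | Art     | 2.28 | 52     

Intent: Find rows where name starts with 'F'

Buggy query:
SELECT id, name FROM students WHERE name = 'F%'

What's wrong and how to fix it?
Bug: '=' compares the literal string including the % character; pattern matching needs LIKE

Fix: Replace '=' with LIKE so 'F%' is treated as a pattern

Corrected query:
SELECT id, name FROM students WHERE name LIKE 'F%'

Result:
id | name 
---+------
9  | Frank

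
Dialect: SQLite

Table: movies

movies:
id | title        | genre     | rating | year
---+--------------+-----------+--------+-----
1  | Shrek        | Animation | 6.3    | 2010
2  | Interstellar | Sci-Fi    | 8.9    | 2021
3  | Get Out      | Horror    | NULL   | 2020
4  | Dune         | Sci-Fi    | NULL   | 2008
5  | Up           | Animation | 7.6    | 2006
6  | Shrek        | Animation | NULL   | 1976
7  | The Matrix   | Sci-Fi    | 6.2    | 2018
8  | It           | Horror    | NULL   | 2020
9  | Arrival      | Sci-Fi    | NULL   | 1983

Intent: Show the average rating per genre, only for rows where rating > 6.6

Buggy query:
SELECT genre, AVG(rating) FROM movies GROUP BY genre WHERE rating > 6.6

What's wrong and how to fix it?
Bug: Row-level WHERE must come before GROUP BY in the clause order

Fix: Move the WHERE clause before GROUP BY

Corrected query:
SELECT genre, AVG(rating) FROM movies WHERE rating > 6.6 GROUP BY genre

Result:
genre     | AVG(rating)
----------+------------
Animation | 7.6        
Sci-Fi    | 8.9        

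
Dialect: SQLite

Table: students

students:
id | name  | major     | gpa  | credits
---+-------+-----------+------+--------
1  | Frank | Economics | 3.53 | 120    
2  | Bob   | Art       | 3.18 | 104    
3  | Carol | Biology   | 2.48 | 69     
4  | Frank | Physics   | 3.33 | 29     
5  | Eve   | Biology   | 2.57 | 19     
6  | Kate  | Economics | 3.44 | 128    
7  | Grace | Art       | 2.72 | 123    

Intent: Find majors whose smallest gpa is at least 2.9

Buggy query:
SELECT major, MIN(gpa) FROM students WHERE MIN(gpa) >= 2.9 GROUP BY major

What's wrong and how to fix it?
Bug: MIN() in WHERE is a misuse of aggregate

Fix: Use HAVING for the per-group MIN condition

Corrected query:
SELECT major, MIN(gpa) FROM students GROUP BY major HAVING MIN(gpa) >= 2.9

Result:
major     | MIN(gpa)
----------+---------
Economics | 3.44    
Physics   | 3.33    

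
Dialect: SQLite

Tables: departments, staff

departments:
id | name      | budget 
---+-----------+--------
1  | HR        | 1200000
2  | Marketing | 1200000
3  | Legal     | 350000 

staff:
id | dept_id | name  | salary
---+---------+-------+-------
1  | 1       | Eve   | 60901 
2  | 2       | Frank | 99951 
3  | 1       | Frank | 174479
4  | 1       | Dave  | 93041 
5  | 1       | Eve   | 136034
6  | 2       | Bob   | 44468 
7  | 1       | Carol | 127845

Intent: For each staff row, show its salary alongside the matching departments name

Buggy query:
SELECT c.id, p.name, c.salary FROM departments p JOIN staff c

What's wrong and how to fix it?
Bug: JOIN with no ON clause produces a cartesian product; every staff row pairs with every departments row

Fix: Specify the join condition linking the foreign key to the parent id

Corrected query:
SELECT c.id, p.name, c.salary FROM departments p JOIN staff c ON c.dept_id = p.id

Result:
id | name      | salary
---+-----------+-------
1  | HR        | 60901 
2  | Marketing | 99951 
3  | HR        | 174479
4  | HR        | 93041 
5  | HR        | 136034
6  | Marketing | 44468 
7  | HR        | 127845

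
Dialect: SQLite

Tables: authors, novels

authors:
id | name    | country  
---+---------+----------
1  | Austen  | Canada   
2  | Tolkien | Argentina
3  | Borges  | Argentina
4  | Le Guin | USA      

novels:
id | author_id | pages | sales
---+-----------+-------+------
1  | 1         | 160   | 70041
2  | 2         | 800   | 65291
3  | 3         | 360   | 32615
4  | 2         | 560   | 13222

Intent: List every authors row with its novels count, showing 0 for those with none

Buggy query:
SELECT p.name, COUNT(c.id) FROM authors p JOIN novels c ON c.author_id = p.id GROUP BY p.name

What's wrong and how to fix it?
Bug: An inner join excludes parents with zero children

Fix: Use LEFT JOIN so parents without children still appear (COUNT(c.id) gives 0)

Corrected query:
SELECT p.name, COUNT(c.id) FROM authors p LEFT JOIN novels c ON c.author_id = p.id GROUP BY p.name

Result:
name    | COUNT(c.id)
--------+------------
Austen  | 1          
Borges  | 1          
Le Guin | 0          
Tolkien | 2          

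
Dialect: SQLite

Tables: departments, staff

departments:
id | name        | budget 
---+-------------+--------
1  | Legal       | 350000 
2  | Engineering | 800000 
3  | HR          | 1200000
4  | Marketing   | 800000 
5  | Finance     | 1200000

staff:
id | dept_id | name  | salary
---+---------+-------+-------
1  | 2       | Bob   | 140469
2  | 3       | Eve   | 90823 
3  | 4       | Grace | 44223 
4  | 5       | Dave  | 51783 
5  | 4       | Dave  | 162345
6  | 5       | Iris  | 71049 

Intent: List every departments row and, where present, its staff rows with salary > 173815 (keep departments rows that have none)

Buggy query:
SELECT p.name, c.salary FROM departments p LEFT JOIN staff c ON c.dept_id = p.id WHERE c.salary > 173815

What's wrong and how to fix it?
Bug: Filtering c.salary in WHERE discards the NULL rows produced by LEFT JOIN, turning it into an inner join

Fix: Put 'c.salary > 173815' in the JOIN's ON clause instead of WHERE

Corrected query:
SELECT p.name, c.salary FROM departments p LEFT JOIN staff c ON c.dept_id = p.id AND c.salary > 173815

Result:
name        | salary
------------+-------
Legal       | NULL  
Engineering | NULL  
HR          | NULL  
Marketing   | NULL  
Finance     | NULL  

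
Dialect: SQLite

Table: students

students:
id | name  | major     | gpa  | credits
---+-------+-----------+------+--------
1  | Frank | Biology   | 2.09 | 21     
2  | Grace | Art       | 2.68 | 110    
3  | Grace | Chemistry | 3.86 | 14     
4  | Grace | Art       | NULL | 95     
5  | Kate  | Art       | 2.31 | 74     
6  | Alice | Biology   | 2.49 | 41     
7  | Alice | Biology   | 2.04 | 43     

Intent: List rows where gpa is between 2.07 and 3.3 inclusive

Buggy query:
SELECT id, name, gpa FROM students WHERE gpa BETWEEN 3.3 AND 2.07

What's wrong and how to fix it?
Bug: BETWEEN expects the lower bound first; with 3.3 AND 2.07 the range is empty

Fix: Swap the bounds so the smaller value comes first

Corrected query:
SELECT id, name, gpa FROM students WHERE gpa BETWEEN 2.07 AND 3.3

Result:
id | name  | gpa 
---+-------+-----
1  | Frank | 2.09
2  | Grace | 2.68
5  | Kate  | 2.31
6  | Alice | 2.49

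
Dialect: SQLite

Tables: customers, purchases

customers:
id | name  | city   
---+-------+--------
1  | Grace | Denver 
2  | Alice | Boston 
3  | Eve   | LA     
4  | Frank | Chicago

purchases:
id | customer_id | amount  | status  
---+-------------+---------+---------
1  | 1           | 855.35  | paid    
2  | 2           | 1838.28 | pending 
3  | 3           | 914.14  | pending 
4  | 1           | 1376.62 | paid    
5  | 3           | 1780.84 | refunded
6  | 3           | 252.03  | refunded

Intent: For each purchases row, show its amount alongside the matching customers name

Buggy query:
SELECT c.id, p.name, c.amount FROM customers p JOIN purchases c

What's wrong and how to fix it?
Bug: JOIN with no ON clause produces a cartesian product; every purchases row pairs with every customers row

Fix: Specify the join condition linking the foreign key to the parent id

Corrected query:
SELECT c.id, p.name, c.amount FROM customers p JOIN purchases c ON c.customer_id = p.id

Result:
id | name  | amount 
---+-------+--------
1  | Grace | 855.35 
2  | Alice | 1838.28
3  | Eve   | 914.14 
4  | Grace | 1376.62
5  | Eve   | 1780.84
6  | Eve   | 252.03 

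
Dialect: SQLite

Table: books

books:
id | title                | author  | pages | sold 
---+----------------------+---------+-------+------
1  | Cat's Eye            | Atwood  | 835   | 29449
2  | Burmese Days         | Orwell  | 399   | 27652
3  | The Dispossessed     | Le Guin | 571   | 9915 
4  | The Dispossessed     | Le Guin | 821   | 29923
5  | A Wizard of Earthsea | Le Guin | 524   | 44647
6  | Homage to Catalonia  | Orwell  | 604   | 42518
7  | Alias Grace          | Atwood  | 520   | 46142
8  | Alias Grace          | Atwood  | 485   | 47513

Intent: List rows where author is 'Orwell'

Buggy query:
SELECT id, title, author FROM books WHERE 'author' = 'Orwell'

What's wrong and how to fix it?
Bug: Single quotes denote string literals in SQL; the column name is being compared as a constant string

Fix: Remove the quotes around the column name (or use double quotes for an identifier)

Corrected query:
SELECT id, title, author FROM books WHERE author = 'Orwell'

Result:
id | title               | author
---+---------------------+-------
2  | Burmese Days        | Orwell
6  | Homage to Catalonia | Orwell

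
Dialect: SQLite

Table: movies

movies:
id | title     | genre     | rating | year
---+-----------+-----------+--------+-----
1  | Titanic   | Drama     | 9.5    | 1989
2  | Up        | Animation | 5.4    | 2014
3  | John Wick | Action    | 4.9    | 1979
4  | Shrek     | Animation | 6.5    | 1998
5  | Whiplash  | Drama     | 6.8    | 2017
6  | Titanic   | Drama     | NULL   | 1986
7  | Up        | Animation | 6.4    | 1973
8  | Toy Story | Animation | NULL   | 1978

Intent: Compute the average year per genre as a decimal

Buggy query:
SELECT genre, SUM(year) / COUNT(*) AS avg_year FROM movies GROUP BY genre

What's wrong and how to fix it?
Bug: SUM(year) and COUNT(*) are both integers; the division truncates the fractional part

Fix: Multiply by 1.0 (or CAST to REAL) to force floating-point division

Corrected query:
SELECT genre, SUM(year) * 1.0 / COUNT(*) AS avg_year FROM movies GROUP BY genre

Result:
genre     | avg_year   
----------+------------
Action    | 1979       
Animation | 1990.75    
Drama     | 1997.333333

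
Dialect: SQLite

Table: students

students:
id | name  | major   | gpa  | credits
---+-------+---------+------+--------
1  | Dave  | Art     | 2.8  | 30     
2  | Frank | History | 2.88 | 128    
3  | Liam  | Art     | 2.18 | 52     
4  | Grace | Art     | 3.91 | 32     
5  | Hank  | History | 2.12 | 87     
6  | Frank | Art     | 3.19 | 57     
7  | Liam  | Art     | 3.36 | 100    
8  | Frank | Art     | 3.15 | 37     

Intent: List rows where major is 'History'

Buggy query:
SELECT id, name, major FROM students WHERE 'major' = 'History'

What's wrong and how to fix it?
Bug: Single quotes denote string literals in SQL; the column name is being compared as a constant string

Fix: Remove the quotes around the column name (or use double quotes for an identifier)

Corrected query:
SELECT id, name, major FROM students WHERE major = 'History'

Result:
id | name  | major  
---+-------+--------
2  | Frank | History
5  | Hank  | History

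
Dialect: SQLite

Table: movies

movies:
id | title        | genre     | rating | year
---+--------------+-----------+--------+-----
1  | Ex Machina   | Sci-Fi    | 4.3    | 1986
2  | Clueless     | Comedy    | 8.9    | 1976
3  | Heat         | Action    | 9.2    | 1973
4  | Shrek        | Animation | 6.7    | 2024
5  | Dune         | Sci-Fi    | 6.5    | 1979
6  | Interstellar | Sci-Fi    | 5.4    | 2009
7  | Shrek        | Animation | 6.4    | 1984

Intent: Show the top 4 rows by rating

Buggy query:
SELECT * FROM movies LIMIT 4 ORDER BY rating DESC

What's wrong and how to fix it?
Bug: ORDER BY cannot follow LIMIT; LIMIT is the final clause

Fix: Sort with ORDER BY, then apply LIMIT

Corrected query:
SELECT * FROM movies ORDER BY rating DESC LIMIT 4

Result:
id | title    | genre     | rating | year
---+----------+-----------+--------+-----
3  | Heat     | Action    | 9.2    | 1973
2  | Clueless | Comedy    | 8.9    | 1976
4  | Shrek    | Animation | 6.7    | 2024
5  | Dune     | Sci-Fi    | 6.5    | 1979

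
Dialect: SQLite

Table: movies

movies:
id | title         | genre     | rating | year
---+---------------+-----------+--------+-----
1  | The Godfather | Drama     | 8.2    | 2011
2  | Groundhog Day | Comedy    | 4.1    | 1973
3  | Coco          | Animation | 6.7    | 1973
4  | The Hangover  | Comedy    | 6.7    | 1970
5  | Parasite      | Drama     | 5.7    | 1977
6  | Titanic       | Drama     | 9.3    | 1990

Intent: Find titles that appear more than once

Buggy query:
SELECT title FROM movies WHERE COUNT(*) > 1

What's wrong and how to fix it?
Bug: WHERE can't reference COUNT(*); aggregates are computed after WHERE

Fix: GROUP BY title, then filter groups with HAVING COUNT(*) > 1

Corrected query:
SELECT title FROM movies GROUP BY title HAVING COUNT(*) > 1

Result:
(no rows)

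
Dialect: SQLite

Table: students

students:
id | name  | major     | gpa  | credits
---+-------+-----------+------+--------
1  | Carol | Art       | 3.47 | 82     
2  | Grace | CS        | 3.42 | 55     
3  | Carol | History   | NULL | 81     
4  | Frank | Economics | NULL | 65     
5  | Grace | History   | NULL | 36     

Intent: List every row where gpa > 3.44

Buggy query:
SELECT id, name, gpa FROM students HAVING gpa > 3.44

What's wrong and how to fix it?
Bug: This is a non-aggregate query (no GROUP BY, no aggregates), so in SQLite the HAVING clause is invalid here; a row-level condition belongs in WHERE

Fix: Use WHERE for row-level filtering

Corrected query:
SELECT id, name, gpa FROM students WHERE gpa > 3.44

Result:
id | name  | gpa 
---+-------+-----
1  | Carol | 3.47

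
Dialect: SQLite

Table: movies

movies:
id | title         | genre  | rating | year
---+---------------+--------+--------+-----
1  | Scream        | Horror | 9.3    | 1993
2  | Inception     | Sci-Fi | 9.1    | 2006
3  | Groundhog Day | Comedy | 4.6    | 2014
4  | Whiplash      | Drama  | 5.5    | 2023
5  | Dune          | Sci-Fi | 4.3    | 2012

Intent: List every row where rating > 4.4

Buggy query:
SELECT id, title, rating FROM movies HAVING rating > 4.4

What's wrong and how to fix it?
Bug: This is a non-aggregate query (no GROUP BY, no aggregates), so in SQLite the HAVING clause is invalid here; a row-level condition belongs in WHERE

Fix: Use WHERE for row-level filtering

Corrected query:
SELECT id, title, rating FROM movies WHERE rating > 4.4

Result:
id | title         | rating
---+---------------+-------
1  | Scream        | 9.3   
2  | Inception     | 9.1   
3  | Groundhog Day | 4.6   
4  | Whiplash      | 5.5   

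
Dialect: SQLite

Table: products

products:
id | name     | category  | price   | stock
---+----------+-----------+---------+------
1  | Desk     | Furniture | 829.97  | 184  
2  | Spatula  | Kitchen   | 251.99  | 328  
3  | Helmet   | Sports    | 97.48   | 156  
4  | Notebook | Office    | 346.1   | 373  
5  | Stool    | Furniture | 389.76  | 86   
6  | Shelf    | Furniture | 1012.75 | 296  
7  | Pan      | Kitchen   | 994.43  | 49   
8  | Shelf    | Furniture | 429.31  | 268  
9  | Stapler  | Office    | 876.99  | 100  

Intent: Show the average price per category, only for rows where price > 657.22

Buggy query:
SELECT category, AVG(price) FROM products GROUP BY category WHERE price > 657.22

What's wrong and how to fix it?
Bug: Row-level WHERE must come before GROUP BY in the clause order

Fix: Move the WHERE clause before GROUP BY

Corrected query:
SELECT category, AVG(price) FROM products WHERE price > 657.22 GROUP BY category

Result:
category  | AVG(price)
----------+-----------
Furniture | 921.36    
Kitchen   | 994.43    
Office    | 876.99    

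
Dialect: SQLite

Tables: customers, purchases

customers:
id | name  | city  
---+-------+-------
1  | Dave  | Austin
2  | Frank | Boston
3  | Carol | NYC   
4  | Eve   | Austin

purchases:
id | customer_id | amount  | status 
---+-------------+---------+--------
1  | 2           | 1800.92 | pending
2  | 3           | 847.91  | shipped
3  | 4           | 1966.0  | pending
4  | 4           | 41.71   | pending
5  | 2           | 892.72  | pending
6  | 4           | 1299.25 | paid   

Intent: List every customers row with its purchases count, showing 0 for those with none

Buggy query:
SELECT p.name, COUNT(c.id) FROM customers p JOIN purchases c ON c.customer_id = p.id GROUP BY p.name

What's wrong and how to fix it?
Bug: INNER JOIN drops customers rows that have no matching purchases rows

Fix: Switch to LEFT JOIN to retain unmatched parent rows

Corrected query:
SELECT p.name, COUNT(c.id) FROM customers p LEFT JOIN purchases c ON c.customer_id = p.id GROUP BY p.name

Result:
name  | COUNT(c.id)
------+------------
Carol | 1          
Dave  | 0          
Eve   | 3          
Frank | 2          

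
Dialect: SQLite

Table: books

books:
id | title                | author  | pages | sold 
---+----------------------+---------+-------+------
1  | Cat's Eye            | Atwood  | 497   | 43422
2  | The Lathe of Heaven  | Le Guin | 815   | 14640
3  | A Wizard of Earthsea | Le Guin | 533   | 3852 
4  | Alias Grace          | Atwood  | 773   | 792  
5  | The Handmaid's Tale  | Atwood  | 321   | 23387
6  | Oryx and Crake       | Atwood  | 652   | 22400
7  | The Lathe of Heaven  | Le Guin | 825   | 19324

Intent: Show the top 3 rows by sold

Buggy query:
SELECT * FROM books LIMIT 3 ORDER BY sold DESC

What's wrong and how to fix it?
Bug: LIMIT must come after ORDER BY

Fix: Swap the clauses: ORDER BY first, then LIMIT

Corrected query:
SELECT * FROM books ORDER BY sold DESC LIMIT 3

Result:
id | title               | author | pages | sold 
---+---------------------+--------+-------+------
1  | Cat's Eye           | Atwood | 497   | 43422
5  | The Handmaid's Tale | Atwood | 321   | 23387
6  | Oryx and Crake      | Atwood | 652   | 22400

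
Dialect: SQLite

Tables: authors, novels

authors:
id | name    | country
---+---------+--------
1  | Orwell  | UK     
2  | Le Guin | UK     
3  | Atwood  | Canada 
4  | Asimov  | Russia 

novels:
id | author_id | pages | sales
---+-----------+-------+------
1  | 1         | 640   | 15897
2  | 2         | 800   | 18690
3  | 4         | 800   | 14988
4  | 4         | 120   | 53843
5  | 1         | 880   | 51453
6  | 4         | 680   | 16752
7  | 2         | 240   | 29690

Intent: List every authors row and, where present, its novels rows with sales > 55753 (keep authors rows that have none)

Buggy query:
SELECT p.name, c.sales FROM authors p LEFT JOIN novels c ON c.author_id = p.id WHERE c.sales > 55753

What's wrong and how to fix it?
Bug: Filtering c.sales in WHERE discards the NULL rows produced by LEFT JOIN, turning it into an inner join

Fix: Put 'c.sales > 55753' in the JOIN's ON clause instead of WHERE

Corrected query:
SELECT p.name, c.sales FROM authors p LEFT JOIN novels c ON c.author_id = p.id AND c.sales > 55753

Result:
name    | sales
--------+------
Orwell  | NULL 
Le Guin | NULL 
Atwood  | NULL 
Asimov  | NULL 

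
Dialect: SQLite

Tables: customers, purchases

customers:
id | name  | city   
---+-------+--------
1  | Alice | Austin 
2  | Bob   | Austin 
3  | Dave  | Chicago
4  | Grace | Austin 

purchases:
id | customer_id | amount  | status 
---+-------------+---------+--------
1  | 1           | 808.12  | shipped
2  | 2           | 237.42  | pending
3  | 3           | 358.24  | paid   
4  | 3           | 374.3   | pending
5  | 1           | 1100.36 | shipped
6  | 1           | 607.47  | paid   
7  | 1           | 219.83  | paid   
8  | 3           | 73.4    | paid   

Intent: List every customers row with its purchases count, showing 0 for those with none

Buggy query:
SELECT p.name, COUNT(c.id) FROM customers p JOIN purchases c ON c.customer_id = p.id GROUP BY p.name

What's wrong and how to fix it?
Bug: An inner join excludes parents with zero children

Fix: Switch to LEFT JOIN to retain unmatched parent rows

Corrected query:
SELECT p.name, COUNT(c.id) FROM customers p LEFT JOIN purchases c ON c.customer_id = p.id GROUP BY p.name

Result:
name  | COUNT(c.id)
------+------------
Alice | 4          
Bob   | 1          
Dave  | 3          
Grace | 0          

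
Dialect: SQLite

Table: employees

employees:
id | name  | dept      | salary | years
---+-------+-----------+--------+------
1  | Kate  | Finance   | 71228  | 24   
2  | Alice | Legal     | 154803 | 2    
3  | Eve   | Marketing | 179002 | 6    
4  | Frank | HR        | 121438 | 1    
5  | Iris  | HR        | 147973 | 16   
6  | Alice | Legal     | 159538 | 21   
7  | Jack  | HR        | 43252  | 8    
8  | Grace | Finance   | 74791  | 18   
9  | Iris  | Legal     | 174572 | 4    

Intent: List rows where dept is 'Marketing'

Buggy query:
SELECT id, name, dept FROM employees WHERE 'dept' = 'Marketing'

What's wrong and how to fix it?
Bug: 'dept' in single quotes is a string literal, not the column; the comparison is literal-vs-literal and never true

Fix: Remove the quotes around the column name (or use double quotes for an identifier)

Corrected query:
SELECT id, name, dept FROM employees WHERE dept = 'Marketing'

Result:
id | name | dept     
---+------+----------
3  | Eve  | Marketing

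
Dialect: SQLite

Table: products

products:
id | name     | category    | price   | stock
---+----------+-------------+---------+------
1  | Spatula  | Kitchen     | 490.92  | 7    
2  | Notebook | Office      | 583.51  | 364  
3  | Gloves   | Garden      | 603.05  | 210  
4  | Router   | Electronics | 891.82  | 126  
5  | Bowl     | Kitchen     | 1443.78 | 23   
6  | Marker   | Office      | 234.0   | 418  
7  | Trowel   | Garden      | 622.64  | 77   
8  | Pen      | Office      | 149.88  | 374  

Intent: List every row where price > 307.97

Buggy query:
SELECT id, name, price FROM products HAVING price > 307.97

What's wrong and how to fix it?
Bug: HAVING filters the output of aggregation, but this query has no GROUP BY and no aggregate functions, so SQLite rejects it (HAVING clause on a non-aggregate query); the condition here is per row

Fix: Use WHERE for row-level filtering

Corrected query:
SELECT id, name, price FROM products WHERE price > 307.97

Result:
id | name     | price  
---+----------+--------
1  | Spatula  | 490.92 
2  | Notebook | 583.51 
3  | Gloves   | 603.05 
4  | Router   | 891.82 
5  | Bowl     | 1443.78
7  | Trowel   | 622.64 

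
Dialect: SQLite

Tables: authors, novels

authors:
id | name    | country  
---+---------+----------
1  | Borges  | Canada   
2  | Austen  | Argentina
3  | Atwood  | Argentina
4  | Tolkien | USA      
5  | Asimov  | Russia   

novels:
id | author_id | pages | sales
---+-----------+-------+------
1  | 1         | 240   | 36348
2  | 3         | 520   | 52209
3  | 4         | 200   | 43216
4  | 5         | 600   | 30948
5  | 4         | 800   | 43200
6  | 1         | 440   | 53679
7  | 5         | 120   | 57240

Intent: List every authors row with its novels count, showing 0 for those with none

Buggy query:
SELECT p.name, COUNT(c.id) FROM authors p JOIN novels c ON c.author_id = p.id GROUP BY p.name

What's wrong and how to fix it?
Bug: An inner join excludes parents with zero children

Fix: Switch to LEFT JOIN to retain unmatched parent rows

Corrected query:
SELECT p.name, COUNT(c.id) FROM authors p LEFT JOIN novels c ON c.author_id = p.id GROUP BY p.name

Result:
name    | COUNT(c.id)
--------+------------
Asimov  | 2          
Atwood  | 1          
Austen  | 0          
Borges  | 2          
Tolkien | 2          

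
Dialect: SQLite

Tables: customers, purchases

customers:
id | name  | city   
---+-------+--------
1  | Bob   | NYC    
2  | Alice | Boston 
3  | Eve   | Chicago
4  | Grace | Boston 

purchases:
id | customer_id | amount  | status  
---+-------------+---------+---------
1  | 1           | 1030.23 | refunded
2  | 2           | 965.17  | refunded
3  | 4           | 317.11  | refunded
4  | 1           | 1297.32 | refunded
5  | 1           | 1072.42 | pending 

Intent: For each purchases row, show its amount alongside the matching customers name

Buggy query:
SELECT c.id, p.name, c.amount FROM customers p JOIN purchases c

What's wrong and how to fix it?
Bug: JOIN with no ON clause produces a cartesian product; every purchases row pairs with every customers row

Fix: Add ON c.customer_id = p.id to the JOIN

Corrected query:
SELECT c.id, p.name, c.amount FROM customers p JOIN purchases c ON c.customer_id = p.id

Result:
id | name  | amount 
---+-------+--------
1  | Bob   | 1030.23
2  | Alice | 965.17 
3  | Grace | 317.11 
4  | Bob   | 1297.32
5  | Bob   | 1072.42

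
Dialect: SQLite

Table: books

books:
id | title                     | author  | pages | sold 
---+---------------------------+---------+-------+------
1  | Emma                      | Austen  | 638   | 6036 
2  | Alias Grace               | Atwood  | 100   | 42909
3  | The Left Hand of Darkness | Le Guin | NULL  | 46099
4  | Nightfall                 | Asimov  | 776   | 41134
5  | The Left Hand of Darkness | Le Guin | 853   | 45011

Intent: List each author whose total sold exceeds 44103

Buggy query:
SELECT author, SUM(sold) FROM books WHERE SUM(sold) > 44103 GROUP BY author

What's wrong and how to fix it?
Bug: Aggregate functions cannot appear in a WHERE clause

Fix: Use HAVING (which filters groups after aggregation) instead of WHERE

Corrected query:
SELECT author, SUM(sold) FROM books GROUP BY author HAVING SUM(sold) > 44103

Result:
author  | SUM(sold)
--------+----------
Le Guin | 91110    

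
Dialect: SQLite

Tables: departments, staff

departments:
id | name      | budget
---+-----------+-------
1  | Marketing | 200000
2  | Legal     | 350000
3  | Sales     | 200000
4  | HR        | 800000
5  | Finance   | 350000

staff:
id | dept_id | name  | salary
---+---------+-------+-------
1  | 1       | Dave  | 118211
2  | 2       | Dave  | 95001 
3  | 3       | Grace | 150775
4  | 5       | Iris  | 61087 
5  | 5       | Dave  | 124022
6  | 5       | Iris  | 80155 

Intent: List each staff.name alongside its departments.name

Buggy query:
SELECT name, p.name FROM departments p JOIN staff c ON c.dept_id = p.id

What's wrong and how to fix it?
Bug: 'name' exists in both joined tables, so the database can't tell which one is meant

Fix: Prefix ambiguous columns with the table alias

Corrected query:
SELECT c.name, p.name FROM departments p JOIN staff c ON c.dept_id = p.id

Result:
name  | name     
------+----------
Dave  | Marketing
Dave  | Legal    
Grace | Sales    
Iris  | Finance  
Dave  | Finance  
Iris  | Finance  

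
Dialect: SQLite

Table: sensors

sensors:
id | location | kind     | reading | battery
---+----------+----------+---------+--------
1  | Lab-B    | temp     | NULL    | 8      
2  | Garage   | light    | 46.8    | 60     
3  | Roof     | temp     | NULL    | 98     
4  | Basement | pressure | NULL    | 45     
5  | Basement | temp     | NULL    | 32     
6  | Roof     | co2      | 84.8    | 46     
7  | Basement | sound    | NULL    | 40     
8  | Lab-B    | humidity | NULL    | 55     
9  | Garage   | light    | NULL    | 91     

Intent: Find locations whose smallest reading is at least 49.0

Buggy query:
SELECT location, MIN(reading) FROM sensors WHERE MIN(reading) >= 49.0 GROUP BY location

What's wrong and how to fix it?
Bug: MIN() in WHERE is a misuse of aggregate

Fix: Replace WHERE with HAVING after the GROUP BY

Corrected query:
SELECT location, MIN(reading) FROM sensors GROUP BY location HAVING MIN(reading) >= 49.0

Result:
location | MIN(reading)
---------+-------------
Roof     | 84.8        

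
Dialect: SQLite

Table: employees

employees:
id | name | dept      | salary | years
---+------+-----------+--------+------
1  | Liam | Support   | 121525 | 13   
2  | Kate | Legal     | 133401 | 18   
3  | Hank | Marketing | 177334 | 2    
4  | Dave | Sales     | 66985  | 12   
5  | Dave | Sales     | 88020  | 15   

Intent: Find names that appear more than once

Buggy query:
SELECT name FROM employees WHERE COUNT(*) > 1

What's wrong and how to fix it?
Bug: WHERE can't reference COUNT(*); aggregates are computed after WHERE

Fix: GROUP BY name, then filter groups with HAVING COUNT(*) > 1

Corrected query:
SELECT name FROM employees GROUP BY name HAVING COUNT(*) > 1

Result:
name
----
Dave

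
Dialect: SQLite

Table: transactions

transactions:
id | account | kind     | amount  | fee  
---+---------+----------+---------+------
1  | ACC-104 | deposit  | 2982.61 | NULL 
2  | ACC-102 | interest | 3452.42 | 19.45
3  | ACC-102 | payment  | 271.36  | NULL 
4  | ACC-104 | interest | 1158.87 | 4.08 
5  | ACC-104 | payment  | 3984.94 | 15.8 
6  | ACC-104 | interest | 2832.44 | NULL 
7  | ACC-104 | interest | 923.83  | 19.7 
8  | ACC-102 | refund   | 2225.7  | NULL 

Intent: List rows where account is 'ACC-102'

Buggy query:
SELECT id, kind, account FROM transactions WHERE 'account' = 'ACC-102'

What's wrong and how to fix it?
Bug: Single quotes denote string literals in SQL; the column name is being compared as a constant string

Fix: Remove the quotes around the column name (or use double quotes for an identifier)

Corrected query:
SELECT id, kind, account FROM transactions WHERE account = 'ACC-102'

Result:
id | kind     | account
---+----------+--------
2  | interest | ACC-102
3  | payment  | ACC-102
8  | refund   | ACC-102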